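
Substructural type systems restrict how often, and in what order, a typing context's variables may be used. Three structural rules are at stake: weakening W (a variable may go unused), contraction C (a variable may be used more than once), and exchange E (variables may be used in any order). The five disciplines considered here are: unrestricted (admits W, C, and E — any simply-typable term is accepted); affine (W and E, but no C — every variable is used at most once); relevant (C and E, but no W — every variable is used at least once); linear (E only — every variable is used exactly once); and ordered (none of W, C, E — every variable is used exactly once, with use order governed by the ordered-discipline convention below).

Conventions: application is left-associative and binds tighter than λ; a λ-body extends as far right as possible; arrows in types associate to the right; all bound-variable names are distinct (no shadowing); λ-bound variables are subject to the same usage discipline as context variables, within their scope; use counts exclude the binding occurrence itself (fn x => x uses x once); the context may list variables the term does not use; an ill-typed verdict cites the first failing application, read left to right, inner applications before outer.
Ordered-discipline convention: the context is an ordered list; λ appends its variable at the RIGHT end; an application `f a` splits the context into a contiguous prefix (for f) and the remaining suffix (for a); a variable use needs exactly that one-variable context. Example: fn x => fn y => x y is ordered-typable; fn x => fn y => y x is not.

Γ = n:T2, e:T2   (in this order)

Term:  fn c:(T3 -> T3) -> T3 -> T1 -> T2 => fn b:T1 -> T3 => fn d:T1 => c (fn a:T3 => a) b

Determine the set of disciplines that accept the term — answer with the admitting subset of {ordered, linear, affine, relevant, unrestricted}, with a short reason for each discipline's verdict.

admitting disciplines: none
variable uses: n: 0, e: 0, c (bound): 1, b (bound): 1, d (bound): 0, a (bound): 1
uses in reading order: c, a, b
typing: ill-typed: a function awaiting T3 gets T1 -> T3
ordered ✗ (the type mismatch rejects it)
linear ✗ (not simply typable)
affine ✗ (fails simple typing)
relevant ✗ (a type mismatch blocks all five)
unrestricted ✗ (the type mismatch rejects it)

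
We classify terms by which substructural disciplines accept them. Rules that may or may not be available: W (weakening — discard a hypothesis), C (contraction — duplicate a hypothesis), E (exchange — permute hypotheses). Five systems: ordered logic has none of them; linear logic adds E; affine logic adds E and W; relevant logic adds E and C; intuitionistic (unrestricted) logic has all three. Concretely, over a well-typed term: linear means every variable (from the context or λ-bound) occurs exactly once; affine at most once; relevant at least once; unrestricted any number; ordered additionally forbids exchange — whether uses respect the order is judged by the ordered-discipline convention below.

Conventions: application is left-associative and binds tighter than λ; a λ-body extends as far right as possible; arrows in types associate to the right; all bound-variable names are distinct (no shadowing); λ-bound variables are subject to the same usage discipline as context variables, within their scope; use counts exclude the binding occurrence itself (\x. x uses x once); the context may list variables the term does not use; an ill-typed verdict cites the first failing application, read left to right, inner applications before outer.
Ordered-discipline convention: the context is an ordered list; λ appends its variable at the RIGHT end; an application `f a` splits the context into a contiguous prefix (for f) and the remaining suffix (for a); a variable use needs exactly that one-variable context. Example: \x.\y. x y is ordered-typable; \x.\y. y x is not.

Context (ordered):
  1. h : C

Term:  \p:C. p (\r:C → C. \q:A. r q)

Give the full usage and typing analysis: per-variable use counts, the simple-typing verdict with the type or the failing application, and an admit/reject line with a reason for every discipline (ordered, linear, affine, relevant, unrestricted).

use counts: h ×0, p (bound) ×1, r (bound) ×1, q (bound) ×1
left-to-right use order: p, r, q
typing: ill-typed: an application expects C but receives A
ordered: ✗ — not simply typable
linear: ✗ — fails simple typing
affine: ✗ — a type mismatch blocks all five
relevant: ✗ — the type mismatch rejects it
unrestricted: ✗ — not simply typable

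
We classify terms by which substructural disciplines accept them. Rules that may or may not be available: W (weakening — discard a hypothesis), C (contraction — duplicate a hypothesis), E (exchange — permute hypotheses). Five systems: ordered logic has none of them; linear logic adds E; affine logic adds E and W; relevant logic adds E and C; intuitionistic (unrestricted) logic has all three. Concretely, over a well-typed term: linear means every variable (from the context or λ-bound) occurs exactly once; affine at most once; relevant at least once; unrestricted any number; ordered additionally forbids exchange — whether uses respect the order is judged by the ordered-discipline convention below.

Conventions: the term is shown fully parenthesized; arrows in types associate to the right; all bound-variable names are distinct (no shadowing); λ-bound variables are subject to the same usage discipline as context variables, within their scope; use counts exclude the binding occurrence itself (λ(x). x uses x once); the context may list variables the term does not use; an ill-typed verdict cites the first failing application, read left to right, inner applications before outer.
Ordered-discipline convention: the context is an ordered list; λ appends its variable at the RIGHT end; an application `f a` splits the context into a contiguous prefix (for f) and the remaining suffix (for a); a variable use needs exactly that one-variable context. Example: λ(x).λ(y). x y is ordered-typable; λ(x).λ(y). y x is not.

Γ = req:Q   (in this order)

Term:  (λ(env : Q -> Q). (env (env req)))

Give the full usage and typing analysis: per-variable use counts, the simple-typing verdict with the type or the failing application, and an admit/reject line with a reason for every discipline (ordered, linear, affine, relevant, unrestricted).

counts: req: 1×; env [bound]: 2×
use order (left to right): env, env, req
typing: well-typed at (Q -> Q) -> Q
ordered: ✗ — env ×2 used more than once (contraction)
linear: ✗ — env ×2 used more than once (contraction)
affine: ✗ — env ×2 used more than once (contraction)
relevant: ✓ — req, env: all used, weakening unneeded
unrestricted: ✓ — typability at (Q -> Q) -> Q is all that's needed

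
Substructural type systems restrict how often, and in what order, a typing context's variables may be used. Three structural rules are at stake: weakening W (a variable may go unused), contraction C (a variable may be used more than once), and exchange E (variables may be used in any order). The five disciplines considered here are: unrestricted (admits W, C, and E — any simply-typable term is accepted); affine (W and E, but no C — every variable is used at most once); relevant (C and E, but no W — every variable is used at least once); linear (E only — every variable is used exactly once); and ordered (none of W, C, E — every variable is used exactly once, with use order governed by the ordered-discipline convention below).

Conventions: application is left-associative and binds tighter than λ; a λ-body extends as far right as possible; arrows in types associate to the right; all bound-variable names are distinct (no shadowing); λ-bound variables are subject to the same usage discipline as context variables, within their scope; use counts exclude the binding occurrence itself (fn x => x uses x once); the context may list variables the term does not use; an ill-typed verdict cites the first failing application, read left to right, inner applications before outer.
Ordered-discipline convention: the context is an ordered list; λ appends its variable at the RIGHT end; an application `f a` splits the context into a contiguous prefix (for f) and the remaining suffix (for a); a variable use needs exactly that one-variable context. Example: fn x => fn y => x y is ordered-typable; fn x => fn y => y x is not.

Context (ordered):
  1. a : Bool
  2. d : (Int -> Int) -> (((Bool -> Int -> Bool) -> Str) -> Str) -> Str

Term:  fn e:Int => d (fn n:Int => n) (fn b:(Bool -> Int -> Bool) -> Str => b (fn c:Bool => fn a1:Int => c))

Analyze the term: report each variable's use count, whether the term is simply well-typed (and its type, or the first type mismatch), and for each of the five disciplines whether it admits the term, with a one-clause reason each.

use counts: a=0; d=1; e [bound]=0; n [bound]=1; b [bound]=1; c [bound]=1; a1 [bound]=0
order of uses: d, n, b, c
typing: ✓ — Int -> Str
ordered: ✗ — needs weakening: a, e, a1 unused
linear: ✗ — needs weakening: a, e, a1 unused
affine: ✓ — none of a, d, e, n, b, c, a1 used more than once
relevant: ✗ — needs weakening: a, e, a1 unused
unrestricted: ✓ — simply typable at Int -> Str; W, C, E all held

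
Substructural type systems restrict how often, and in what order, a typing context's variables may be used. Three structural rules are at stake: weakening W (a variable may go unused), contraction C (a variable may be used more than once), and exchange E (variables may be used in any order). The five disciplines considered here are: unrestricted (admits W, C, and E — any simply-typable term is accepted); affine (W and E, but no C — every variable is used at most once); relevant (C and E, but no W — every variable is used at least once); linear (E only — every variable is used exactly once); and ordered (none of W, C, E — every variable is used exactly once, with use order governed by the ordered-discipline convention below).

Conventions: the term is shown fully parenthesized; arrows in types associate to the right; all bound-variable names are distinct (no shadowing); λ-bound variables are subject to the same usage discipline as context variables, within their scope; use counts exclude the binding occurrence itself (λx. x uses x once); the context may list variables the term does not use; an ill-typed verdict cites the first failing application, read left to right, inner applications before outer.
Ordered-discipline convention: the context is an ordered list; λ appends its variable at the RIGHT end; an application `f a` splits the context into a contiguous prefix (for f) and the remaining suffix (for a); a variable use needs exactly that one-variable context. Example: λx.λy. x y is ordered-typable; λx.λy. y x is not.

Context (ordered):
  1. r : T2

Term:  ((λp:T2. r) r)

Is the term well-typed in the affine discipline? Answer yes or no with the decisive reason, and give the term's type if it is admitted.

no — needs contraction — r ×2
usage: r: 2; p [bound]: 0
order of uses: r, r
typing: ✓ — T2
summary: ordered ✗ | linear ✗ | affine ✗ | relevant ✗ | unrestricted ✓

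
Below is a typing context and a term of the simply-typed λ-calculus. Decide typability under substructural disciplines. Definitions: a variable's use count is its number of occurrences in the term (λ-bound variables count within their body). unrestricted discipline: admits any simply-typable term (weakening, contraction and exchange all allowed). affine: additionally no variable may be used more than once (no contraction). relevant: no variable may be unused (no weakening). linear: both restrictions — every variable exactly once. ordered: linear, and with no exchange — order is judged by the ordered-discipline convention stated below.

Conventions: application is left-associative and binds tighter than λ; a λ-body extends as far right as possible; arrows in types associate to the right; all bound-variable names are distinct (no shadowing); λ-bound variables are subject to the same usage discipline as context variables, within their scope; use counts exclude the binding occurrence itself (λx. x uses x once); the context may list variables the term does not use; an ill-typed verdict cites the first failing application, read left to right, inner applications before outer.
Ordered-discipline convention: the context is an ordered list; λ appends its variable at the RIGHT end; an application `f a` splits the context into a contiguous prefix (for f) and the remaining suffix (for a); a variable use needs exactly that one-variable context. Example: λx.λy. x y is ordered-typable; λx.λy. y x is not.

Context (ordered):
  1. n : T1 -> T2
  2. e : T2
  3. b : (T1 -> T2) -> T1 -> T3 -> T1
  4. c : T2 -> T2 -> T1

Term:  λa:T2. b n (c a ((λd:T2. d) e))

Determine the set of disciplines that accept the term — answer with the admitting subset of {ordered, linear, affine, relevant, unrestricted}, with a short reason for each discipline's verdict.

admitting disciplines: linear, affine, relevant, unrestricted
counts: n=1, e=1, b=1, c=1, a (bound)=1, d (bound)=1
use order (left to right): b, n, c, a, d, e
typing: ✓ — T2 -> T3 -> T1
ordered ✗ (use order b, n, c, a, d, e needs exchange)
linear ✓ (n, e, b, c, a, d: one use apiece)
affine ✓ (at most one use each (n, e, b, c, a, d))
relevant ✓ (none of n, e, b, c, a, d goes unused)
unrestricted ✓ (simply typable at T2 -> T3 -> T1; W, C, E all held)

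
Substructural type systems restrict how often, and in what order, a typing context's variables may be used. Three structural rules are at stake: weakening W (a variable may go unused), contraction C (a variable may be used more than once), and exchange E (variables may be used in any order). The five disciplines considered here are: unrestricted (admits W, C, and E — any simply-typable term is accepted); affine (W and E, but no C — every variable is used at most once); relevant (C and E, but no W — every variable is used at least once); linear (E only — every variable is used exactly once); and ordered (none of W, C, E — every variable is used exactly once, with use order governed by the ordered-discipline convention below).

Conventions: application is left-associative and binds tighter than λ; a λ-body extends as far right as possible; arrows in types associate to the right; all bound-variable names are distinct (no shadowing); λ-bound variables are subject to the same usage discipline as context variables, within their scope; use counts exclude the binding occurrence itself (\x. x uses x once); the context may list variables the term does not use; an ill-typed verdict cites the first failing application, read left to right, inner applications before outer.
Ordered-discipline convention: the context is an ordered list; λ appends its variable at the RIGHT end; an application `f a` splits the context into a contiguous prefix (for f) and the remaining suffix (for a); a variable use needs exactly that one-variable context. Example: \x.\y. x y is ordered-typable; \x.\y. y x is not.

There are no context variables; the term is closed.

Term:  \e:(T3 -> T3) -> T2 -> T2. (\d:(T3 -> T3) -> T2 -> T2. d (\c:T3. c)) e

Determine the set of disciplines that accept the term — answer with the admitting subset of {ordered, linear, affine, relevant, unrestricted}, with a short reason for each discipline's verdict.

admitting disciplines: ordered, linear, affine, relevant, unrestricted
counts: e [bound]=1; d [bound]=1; c [bound]=1
uses in reading order: d, c, e
typing: well-typed — term : ((T3 -> T3) -> T2 -> T2) -> T2 -> T2
ordered: ✓ — e, d, c: once each, no exchange needed
linear: ✓ — single use per variable (e, d, c)
affine: ✓ — none of e, d, c used more than once
relevant: ✓ — every one of e, d, c appears
unrestricted: ✓ — well-typed at ((T3 -> T3) -> T2 -> T2) -> T2 -> T2; no restrictions here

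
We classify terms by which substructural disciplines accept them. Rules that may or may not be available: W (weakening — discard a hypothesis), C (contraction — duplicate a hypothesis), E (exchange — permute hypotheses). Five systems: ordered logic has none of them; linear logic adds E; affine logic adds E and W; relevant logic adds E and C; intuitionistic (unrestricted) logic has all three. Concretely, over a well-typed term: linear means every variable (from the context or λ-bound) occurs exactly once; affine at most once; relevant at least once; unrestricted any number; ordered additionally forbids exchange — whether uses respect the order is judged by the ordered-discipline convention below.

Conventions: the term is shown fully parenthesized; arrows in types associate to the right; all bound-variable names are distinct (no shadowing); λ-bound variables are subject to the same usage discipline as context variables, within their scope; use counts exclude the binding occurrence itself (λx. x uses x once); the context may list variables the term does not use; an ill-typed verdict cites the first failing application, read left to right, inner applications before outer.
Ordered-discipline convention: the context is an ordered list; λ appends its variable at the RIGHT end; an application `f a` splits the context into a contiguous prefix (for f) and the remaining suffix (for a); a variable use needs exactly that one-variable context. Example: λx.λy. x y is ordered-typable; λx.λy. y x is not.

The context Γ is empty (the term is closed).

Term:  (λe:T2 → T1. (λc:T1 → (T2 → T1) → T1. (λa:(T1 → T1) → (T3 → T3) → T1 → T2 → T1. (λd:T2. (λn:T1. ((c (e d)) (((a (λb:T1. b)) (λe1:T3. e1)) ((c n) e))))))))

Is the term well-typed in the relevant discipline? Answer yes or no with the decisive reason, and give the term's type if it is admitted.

yes — e, c, a, d, n, b, e1: all used, weakening unneeded; term : (T2 → T1) → (T1 → (T2 → T1) → T1) → ((T1 → T1) → (T3 → T3) → T1 → T2 → T1) → T2 → T1 → T1
counts: e (λ-bound)=2; c (λ-bound)=2; a (λ-bound)=1; d (λ-bound)=1; n (λ-bound)=1; b (λ-bound)=1; e1 (λ-bound)=1
left-to-right use order: c, e, d, a, b, e1, c, n, e
typing: ✓ — (T2 → T1) → (T1 → (T2 → T1) → T1) → ((T1 → T1) → (T3 → T3) → T1 → T2 → T1) → T2 → T1 → T1
per-discipline verdicts: ordered ✗ · linear ✗ · affine ✗ · relevant ✓ · unrestricted ✓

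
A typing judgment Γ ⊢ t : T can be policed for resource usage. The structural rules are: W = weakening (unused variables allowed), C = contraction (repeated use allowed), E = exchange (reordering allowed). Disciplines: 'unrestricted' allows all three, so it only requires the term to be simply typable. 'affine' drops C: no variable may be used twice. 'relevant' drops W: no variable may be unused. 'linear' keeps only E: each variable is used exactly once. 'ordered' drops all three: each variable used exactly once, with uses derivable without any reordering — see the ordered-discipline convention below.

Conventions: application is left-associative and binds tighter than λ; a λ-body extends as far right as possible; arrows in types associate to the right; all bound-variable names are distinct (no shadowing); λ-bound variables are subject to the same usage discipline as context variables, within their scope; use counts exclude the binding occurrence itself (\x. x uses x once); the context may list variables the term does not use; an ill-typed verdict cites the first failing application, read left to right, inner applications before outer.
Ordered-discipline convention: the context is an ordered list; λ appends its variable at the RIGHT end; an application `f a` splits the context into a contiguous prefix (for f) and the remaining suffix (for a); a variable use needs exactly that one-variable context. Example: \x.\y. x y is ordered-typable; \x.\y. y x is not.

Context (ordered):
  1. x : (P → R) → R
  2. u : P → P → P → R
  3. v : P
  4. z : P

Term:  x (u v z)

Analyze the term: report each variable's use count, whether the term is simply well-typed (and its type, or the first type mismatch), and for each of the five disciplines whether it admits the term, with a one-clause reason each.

counts: x: 1, u: 1, v: 1, z: 1
order of uses: x, u, v, z
typing: ✓ — R
ordered ✓ (single-use (x, u, v, z), ordered derivation ok)
linear ✓ (x, u, v, z: one use apiece)
affine ✓ (x, u, v, z: no repeats, contraction unneeded)
relevant ✓ (none of x, u, v, z goes unused)
unrestricted ✓ (type-checks (R) and nothing is barred)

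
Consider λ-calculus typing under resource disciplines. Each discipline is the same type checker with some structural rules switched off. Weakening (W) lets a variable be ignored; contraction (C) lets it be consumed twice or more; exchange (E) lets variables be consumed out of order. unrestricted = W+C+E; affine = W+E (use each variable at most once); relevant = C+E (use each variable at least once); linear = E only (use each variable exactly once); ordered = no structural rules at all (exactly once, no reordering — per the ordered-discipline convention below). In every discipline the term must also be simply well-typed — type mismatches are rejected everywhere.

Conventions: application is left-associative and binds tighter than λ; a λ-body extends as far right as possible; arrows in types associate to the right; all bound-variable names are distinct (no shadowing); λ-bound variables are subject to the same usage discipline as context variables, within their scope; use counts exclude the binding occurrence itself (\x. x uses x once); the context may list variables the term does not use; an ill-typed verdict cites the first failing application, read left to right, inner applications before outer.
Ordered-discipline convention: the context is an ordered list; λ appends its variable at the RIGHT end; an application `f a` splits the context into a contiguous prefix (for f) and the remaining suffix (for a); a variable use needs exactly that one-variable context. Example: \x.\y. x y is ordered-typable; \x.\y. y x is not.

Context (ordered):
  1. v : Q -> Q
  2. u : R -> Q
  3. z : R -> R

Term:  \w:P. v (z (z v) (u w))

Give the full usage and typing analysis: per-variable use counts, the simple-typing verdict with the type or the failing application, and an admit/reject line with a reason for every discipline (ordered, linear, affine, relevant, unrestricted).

use counts: v: 2×, u: 1×, z: 2×, w [bound]: 1×
uses in reading order: v, z, z, v, u, w
typing: ill-typed: an argument Q -> Q mismatches the expected R
ordered: ✗ — fails simple typing
linear: ✗ — a type mismatch blocks all five
affine: ✗ — the type mismatch rejects it
relevant: ✗ — not simply typable
unrestricted: ✗ — fails simple typing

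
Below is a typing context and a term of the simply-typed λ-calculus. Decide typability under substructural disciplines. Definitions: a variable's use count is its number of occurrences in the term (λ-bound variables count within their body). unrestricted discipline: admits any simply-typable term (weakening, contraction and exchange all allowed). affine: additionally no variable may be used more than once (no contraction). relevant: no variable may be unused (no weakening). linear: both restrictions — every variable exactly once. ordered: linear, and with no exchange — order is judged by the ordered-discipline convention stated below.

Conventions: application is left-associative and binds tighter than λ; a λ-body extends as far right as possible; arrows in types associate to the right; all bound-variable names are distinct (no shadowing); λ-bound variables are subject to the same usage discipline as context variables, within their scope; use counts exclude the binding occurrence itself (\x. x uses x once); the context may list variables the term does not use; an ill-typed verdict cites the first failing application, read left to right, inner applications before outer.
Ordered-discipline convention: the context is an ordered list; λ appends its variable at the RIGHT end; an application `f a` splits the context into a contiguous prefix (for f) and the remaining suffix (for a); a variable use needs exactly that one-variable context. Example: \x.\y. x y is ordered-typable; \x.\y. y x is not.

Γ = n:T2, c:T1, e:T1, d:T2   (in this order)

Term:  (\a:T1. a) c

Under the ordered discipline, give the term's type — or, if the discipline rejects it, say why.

not well-typed under ordered — n, e, d left unused
counts: n=0; c=1; e=0; d=0; a (λ-bound)=1
order of uses: a, c
typing: well-typed — term : T1
across the five disciplines: ordered ✗ · linear ✗ · affine ✓ · relevant ✗ · unrestricted ✓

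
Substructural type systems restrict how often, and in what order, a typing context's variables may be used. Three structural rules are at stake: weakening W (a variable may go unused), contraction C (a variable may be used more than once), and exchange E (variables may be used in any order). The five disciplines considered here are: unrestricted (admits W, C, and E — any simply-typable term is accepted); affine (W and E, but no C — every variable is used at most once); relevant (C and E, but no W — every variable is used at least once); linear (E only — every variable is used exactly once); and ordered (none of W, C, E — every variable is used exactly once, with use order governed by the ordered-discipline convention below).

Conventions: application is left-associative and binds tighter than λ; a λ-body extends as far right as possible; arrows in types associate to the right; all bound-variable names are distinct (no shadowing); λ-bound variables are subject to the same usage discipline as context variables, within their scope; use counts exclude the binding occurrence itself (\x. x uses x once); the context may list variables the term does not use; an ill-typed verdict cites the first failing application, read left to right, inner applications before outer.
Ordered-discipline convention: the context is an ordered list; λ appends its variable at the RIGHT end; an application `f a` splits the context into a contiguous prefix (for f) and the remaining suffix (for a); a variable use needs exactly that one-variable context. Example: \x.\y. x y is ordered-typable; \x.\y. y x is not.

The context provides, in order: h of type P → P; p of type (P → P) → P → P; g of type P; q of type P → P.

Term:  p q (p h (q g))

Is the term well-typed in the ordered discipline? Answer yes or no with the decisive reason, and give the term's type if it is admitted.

no — repeated use of p ×2, q ×2
usage: h ×1, p ×2, g ×1, q ×2
uses in reading order: p, q, p, h, q, g
typing: ✓ — P
per-discipline verdicts: ordered ✗, linear ✗, affine ✗, relevant ✓, unrestricted ✓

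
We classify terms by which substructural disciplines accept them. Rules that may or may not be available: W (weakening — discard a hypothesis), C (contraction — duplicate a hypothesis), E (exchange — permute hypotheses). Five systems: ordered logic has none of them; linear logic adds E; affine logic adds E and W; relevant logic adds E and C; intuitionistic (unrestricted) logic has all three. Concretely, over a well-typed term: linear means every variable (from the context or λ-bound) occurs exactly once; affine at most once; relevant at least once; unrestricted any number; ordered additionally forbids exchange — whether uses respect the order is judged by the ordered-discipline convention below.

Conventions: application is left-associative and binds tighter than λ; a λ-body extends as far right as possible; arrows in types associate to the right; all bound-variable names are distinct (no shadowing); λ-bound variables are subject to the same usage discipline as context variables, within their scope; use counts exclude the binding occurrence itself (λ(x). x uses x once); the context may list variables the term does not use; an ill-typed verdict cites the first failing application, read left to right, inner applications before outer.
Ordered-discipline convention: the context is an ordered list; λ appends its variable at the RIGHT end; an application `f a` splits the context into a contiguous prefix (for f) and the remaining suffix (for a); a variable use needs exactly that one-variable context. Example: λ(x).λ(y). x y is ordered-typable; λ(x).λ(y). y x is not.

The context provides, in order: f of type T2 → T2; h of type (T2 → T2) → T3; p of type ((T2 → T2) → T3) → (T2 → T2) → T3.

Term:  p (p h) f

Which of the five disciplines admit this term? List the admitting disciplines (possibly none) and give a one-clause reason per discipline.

admitted by: relevant, unrestricted
use counts: f ×1, h ×1, p ×2
uses in reading order: p, p, h, f
typing: well-typed at T3
ordered: ✗ — uses contraction: p ×2
linear: ✗ — uses contraction: p ×2
affine: ✗ — uses contraction: p ×2
relevant: ✓ — at least one use each (f, h, p)
unrestricted: ✓ — type-checks (T3) and nothing is barred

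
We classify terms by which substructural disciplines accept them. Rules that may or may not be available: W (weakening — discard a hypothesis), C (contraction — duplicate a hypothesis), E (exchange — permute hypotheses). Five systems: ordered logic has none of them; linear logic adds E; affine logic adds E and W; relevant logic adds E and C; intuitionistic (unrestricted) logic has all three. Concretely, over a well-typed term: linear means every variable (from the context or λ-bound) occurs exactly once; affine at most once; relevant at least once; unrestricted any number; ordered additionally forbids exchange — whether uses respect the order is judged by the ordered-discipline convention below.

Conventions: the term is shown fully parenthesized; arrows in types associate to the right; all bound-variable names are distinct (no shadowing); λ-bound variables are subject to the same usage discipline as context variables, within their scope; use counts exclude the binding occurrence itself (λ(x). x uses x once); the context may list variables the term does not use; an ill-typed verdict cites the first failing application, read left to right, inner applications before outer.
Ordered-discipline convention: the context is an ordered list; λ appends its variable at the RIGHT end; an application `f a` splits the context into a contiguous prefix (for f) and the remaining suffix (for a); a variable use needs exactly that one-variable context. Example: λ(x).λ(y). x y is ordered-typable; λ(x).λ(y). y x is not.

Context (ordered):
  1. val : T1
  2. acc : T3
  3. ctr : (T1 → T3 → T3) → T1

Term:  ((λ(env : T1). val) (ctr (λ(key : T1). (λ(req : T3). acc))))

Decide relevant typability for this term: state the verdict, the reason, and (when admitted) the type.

no — env, key, req never used (weakening)
counts: val ×1; acc ×1; ctr ×1; env [bound] ×0; key [bound] ×0; req [bound] ×0
use order (left to right): val, ctr, acc
typing: well-typed at T1
summary: ordered ✗ | linear ✗ | affine ✓ | relevant ✗ | unrestricted ✓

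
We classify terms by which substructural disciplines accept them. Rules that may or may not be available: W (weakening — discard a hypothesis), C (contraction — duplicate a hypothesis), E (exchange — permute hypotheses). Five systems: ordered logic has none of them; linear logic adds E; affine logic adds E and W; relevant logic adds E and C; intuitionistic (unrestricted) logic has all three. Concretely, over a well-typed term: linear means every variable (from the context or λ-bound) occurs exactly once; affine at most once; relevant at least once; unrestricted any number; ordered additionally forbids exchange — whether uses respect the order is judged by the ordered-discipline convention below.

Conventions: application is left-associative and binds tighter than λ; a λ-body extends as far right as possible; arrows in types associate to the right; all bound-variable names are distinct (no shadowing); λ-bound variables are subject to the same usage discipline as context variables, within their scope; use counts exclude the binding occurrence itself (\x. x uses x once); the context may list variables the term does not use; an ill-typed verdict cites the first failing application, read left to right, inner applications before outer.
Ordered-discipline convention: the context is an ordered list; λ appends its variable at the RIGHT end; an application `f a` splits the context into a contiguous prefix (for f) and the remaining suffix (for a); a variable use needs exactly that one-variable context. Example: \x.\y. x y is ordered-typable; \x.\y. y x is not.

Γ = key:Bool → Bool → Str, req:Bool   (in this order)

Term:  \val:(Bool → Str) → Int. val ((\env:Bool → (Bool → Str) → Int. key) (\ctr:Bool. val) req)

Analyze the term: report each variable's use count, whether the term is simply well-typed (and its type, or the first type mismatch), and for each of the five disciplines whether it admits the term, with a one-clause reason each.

usage: key ×1, req ×1, val [bound] ×2, env [bound] ×0, ctr [bound] ×0
uses in reading order: val, key, val, req
typing: well-typed at ((Bool → Str) → Int) → Int
ordered: ✗ — uses contraction: val ×2; needs weakening: env, ctr unused
linear: ✗ — uses contraction: val ×2; needs weakening: env, ctr unused
affine: ✗ — uses contraction: val ×2
relevant: ✗ — needs weakening: env, ctr unused
unrestricted: ✓ — simply typable at ((Bool → Str) → Int) → Int; W, C, E all held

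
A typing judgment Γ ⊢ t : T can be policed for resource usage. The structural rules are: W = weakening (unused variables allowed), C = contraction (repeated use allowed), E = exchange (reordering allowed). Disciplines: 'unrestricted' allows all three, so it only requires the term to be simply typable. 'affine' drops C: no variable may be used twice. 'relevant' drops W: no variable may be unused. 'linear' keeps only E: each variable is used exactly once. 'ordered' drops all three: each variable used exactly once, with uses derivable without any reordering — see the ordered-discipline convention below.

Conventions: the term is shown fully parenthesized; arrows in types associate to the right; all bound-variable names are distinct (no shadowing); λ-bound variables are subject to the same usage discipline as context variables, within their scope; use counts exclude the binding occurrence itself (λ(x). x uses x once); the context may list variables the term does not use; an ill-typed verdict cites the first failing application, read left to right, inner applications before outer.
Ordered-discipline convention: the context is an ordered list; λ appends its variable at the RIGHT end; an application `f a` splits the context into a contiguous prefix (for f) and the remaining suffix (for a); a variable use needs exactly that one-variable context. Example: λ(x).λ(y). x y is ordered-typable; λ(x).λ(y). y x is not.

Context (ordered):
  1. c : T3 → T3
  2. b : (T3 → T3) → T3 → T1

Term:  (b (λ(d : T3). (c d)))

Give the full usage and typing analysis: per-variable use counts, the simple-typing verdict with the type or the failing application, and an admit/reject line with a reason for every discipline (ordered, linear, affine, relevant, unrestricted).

use counts: c: 1, b: 1, d (λ-bound): 1
use order (left to right): b, c, d
typing: well-typed at T3 → T1
ordered: ✗, needs exchange: uses follow b, c, d
linear: ✓, c, b, d: one use apiece
affine: ✓, at most one use each (c, b, d)
relevant: ✓, none of c, b, d goes unused
unrestricted: ✓, typability at T3 → T1 is all that's needed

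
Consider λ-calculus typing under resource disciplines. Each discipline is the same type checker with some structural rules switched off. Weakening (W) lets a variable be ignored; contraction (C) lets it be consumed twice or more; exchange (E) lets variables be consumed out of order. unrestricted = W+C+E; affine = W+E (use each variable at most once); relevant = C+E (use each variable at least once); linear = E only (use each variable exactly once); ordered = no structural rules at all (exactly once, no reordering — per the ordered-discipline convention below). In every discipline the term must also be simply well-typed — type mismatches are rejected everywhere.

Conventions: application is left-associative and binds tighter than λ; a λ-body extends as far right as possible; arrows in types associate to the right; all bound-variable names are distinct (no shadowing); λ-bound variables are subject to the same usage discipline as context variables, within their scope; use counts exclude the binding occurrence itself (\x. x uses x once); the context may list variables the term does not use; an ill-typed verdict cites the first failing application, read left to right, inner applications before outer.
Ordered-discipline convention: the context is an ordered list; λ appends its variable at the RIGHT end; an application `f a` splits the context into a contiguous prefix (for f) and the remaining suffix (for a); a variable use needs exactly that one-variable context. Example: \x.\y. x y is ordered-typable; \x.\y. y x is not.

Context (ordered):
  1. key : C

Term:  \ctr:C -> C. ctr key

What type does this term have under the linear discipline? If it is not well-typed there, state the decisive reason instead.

term : (C -> C) -> C
usage: key: 1; ctr [bound]: 1
left-to-right use order: ctr, key
typing: ✓ — (C -> C) -> C
all disciplines: ordered ✗ · linear ✓ · affine ✓ · relevant ✓ · unrestricted ✓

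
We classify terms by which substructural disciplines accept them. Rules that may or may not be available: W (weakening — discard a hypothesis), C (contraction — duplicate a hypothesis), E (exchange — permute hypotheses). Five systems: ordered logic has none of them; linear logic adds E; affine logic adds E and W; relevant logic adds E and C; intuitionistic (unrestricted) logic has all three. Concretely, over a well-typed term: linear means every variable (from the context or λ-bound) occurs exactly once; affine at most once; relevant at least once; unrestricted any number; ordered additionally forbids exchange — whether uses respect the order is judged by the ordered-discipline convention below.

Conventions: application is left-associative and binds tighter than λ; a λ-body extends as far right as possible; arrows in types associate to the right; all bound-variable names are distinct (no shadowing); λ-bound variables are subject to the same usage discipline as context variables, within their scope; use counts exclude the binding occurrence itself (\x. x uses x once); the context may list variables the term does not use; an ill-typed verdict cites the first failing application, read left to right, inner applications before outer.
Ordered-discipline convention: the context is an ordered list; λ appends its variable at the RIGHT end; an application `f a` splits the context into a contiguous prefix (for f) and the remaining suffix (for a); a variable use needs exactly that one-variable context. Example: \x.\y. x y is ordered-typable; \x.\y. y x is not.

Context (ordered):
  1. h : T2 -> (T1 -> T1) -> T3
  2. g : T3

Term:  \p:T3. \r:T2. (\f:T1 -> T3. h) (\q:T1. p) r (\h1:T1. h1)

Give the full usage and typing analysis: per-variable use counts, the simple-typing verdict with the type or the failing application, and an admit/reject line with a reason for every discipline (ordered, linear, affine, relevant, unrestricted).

usage: h: 1, g: 0, p [bound]: 1, r [bound]: 1, f [bound]: 0, q [bound]: 0, h1 [bound]: 1
left-to-right use order: h, p, r, h1
typing: ✓ — T3 -> T2 -> T3
ordered ✗ (g, f, q left unused)
linear ✗ (g, f, q left unused)
affine ✓ (no duplicate uses among h, g, p, r, f, q, h1)
relevant ✗ (g, f, q left unused)
unrestricted ✓ (type-checks (T3 -> T2 -> T3) and nothing is barred)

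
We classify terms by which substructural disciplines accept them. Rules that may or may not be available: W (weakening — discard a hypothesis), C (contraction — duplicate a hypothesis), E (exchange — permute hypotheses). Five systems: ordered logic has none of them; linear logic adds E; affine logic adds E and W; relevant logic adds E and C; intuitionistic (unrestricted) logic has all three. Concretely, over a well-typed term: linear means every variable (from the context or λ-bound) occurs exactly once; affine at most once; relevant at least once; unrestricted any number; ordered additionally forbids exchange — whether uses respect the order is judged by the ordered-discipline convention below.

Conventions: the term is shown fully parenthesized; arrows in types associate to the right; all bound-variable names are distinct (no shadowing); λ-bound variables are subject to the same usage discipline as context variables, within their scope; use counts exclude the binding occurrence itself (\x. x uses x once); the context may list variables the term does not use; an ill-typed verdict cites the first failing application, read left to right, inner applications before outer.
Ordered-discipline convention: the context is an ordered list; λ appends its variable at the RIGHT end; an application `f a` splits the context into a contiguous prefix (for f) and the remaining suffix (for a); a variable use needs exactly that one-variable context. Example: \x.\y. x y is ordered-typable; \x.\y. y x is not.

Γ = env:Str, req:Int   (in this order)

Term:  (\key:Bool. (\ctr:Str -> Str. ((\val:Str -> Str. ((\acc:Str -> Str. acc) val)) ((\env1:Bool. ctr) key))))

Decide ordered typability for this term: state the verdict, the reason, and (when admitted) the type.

no — env, req, env1 left unused
usage: env ×0, req ×0, key (bound) ×1, ctr (bound) ×1, val (bound) ×1, acc (bound) ×1, env1 (bound) ×0
order of uses: acc, val, ctr, key
typing: ✓ — Bool -> (Str -> Str) -> Str -> Str
all disciplines: ordered ✗; linear ✗; affine ✓; relevant ✗; unrestricted ✓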